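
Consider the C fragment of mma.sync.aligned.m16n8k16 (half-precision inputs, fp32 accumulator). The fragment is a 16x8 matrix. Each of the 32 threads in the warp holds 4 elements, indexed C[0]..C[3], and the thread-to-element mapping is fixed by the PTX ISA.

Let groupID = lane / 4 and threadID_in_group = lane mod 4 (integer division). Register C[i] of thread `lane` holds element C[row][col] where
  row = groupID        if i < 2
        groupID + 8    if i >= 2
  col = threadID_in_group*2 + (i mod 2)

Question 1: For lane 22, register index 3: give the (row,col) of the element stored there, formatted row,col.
lane 22: gid=5 (22/4), tid=2 (22%4)
i=3: r=5+8=13, c=2*2+1=5

13,5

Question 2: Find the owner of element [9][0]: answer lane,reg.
4,2

r:9=>grp=1,rB=1  c:0=>tig=0,lo=0
L=1*4+0=4  i=1*2+0=2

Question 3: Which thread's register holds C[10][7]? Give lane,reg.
r=10⇒gr=2,Rb=1  c=7⇒th=3,odd=1
L=2*4+3=11  i=1*2+1=3

11,3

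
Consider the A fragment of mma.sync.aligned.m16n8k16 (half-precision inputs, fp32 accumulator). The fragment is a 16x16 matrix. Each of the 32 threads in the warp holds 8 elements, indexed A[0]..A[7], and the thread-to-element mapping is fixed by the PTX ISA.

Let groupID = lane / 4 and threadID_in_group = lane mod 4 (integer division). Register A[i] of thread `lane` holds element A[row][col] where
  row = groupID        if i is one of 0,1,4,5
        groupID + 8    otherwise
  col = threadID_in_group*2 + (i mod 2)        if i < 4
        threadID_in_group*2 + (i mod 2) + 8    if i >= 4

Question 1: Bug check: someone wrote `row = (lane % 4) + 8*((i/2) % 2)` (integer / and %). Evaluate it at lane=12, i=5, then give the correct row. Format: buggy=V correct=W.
`(lane % 4) + 8*((i/2) % 2)`[12,5]=>0
12: grp=3,tig=0
[5] (3+0,0*2+1+8) = (3,9)
row: 0 vs 3

buggy=0 correct=3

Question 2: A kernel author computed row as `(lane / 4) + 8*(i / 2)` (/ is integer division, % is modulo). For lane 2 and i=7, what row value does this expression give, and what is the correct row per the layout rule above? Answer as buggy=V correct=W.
`(lane / 4) + 8*(i / 2)`[2,7]->24
lane 2: gid=0 (2/4), tid=2 (2%4)
i=7: r=0+8=8, c=2*2+1+8=13
row: 24 vs 8

buggy=24 correct=8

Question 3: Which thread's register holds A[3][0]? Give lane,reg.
12,0

r=3→G=3,rhi=0  c=0→chi=0,T=0,p=0
L=3*4+0=12  i=0*4+0*2+0=0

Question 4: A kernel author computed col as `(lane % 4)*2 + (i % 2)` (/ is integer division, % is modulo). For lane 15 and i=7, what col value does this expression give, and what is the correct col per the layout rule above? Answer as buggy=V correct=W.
buggy=7 correct=15

`(lane % 4)*2 + (i % 2)`[15,7]⇒7
lane 15: gr=3 (15/4), th=3 (15%4)
i=7: r=3+8=11, c=3*2+1+8=15
col: 7 vs 15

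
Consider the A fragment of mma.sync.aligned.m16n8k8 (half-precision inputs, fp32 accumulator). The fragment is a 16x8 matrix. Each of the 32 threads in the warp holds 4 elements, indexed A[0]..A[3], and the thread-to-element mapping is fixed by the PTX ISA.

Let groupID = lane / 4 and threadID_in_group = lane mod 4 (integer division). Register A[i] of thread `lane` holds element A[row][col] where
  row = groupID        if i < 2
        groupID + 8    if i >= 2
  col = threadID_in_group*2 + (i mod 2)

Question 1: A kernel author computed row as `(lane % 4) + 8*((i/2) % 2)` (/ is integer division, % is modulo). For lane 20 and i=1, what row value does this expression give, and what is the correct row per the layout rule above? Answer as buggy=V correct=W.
buggy=0 correct=5

`(lane % 4) + 8*((i/2) % 2)`[20,1]→0
20: G=5,T=0
[1] (5+0,0*2+1) = (5,1)
row: 0 vs 5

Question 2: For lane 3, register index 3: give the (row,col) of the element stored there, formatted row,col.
lane 3→3/4=0, 3 mod 4=3
i=3  r:0+8→8  c:2·3+1→7

8,7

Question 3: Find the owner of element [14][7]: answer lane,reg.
27,3

r=14→G=6,rhi=1  c=7→T=3,p=1
L=6*4+3=27  i=1*2+1=3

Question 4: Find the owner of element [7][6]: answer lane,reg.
r: 7->gid=7,r8=0  c: 6->tid=3,i&1=0
L=7*4+3=31  i=0*2+0=0

31,0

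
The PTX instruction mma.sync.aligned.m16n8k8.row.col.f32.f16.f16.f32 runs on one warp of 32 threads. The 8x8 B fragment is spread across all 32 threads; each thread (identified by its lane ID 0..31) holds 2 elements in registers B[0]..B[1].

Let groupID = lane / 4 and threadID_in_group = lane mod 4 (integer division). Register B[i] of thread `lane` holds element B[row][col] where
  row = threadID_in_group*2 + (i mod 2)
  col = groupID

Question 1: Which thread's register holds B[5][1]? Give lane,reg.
c=1→G=1  r=5→T=2,p=1
L=1*4+2=6  i=1=1

6,1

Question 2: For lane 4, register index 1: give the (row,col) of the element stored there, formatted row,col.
1,1

lane 4->4/4=1, 4 mod 4=0
i=1  r:2·0+1->1  c:1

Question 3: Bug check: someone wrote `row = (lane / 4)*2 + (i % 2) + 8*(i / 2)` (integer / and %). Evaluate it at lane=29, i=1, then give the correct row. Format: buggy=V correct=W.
`(lane / 4)*2 + (i % 2) + 8*(i / 2)`[29,1]->15
lane 29: g=7 (29/4), t=1 (29%4)
i=1: r=1*2+1=3, c=g=7
row: 15 vs 3

buggy=15 correct=3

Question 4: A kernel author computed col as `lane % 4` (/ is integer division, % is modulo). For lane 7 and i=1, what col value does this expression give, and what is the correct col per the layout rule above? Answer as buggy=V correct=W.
`lane % 4`[7,1]->3
lane 7: g=1 (7/4), t=3 (7%4)
i=1: r=3*2+1=7, c=g=1
col: 3 vs 1

buggy=3 correct=1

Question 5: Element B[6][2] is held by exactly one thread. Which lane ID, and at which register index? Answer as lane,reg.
11,0

c: 2->gid=2  r: 6->tid=3,i&1=0
L=2*4+3=11  i=0=0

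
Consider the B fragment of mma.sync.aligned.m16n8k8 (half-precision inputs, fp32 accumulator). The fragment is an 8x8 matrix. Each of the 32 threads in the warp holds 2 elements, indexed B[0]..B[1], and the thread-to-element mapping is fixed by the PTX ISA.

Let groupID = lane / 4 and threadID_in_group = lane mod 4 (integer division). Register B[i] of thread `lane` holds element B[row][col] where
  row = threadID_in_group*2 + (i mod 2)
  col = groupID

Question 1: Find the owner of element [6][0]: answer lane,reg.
c:0=>grp=0  r:6=>tig=3,lo=0
L=0*4+3=3  i=0=0

3,0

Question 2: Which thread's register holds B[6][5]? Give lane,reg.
c=5⇒gr=5  r=6⇒th=3,odd=0
L=5*4+3=23  i=0=0

23,0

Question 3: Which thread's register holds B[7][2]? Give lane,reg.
11,1

c: 2->gid=2  r: 7->tid=3,i&1=1
L=2*4+3=11  i=1=1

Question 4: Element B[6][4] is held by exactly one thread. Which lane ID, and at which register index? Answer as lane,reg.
19,0

c=4⇒gr=4  r=6⇒th=3,odd=0
L=4*4+3=19  i=0=0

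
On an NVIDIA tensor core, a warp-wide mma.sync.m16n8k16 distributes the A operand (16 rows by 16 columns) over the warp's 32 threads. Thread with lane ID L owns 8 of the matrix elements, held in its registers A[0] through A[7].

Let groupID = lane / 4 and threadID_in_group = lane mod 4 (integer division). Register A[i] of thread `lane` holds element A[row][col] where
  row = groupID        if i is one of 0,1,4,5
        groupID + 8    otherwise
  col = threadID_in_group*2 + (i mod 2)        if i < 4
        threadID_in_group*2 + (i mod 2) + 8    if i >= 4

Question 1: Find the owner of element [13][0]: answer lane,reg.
r=13→G=5,rhi=1  c=0→chi=0,T=0,p=0
L=5*4+0=20  i=0*4+1*2+0=2

20,2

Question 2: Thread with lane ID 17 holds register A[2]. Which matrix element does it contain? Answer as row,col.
12,2

lane 17->17/4=4, 17 mod 4=1
i=2  r:4+8->12  c:2·1+0+0->2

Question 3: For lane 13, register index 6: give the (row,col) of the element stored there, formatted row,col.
lane 13: gid=3 (13/4), tid=1 (13%4)
i=6: r=3+8=11, c=1*2+0+8=10

11,10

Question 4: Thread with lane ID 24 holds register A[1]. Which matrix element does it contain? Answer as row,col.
6,1

lane 24: gid=6 (24/4), tid=0 (24%4)
i=1: r=6+0=6, c=0*2+1+0=1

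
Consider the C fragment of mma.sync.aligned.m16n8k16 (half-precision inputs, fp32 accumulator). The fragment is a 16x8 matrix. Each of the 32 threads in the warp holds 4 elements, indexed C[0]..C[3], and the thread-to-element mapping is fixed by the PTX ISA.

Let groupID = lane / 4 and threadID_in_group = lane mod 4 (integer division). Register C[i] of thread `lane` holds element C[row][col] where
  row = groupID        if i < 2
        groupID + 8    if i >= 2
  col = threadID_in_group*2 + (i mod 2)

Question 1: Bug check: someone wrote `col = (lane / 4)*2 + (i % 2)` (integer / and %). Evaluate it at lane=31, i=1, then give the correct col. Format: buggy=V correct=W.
buggy=15 correct=7

`(lane / 4)*2 + (i % 2)`[31,1]⇒15
lane 31: gr=7 (31/4), th=3 (31%4)
i=1: r=7+0=7, c=3*2+1=7
col: 15 vs 7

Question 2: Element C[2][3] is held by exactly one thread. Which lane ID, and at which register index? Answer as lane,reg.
9,1

r:2=>grp=2,rB=0  c:3=>tig=1,lo=1
L=2*4+1=9  i=0*2+1=1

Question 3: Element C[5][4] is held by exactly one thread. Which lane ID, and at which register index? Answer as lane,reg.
22,0

r=5⇒gr=5,Rb=0  c=4⇒th=2,odd=0
L=5*4+2=22  i=0*2+0=0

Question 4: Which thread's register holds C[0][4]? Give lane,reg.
2,0

r=0→G=0,rhi=0  c=4→T=2,p=0
L=0*4+2=2  i=0*2+0=0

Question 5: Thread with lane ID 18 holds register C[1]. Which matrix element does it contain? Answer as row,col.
4,5

L=18→G=18>>2=4, T=18&3=2
[1]→row 4+0=4  col 2·2+1=5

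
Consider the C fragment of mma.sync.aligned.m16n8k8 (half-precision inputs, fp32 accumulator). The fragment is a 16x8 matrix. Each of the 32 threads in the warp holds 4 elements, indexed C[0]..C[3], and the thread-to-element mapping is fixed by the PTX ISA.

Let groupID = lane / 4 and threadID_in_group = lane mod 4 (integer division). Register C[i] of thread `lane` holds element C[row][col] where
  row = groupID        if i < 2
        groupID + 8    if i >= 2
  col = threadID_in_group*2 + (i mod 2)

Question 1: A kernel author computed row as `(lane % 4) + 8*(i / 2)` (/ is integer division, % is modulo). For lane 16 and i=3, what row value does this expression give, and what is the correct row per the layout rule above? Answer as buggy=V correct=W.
buggy=8 correct=12

`(lane % 4) + 8*(i / 2)`[16,3]->8
lane 16->16/4=4, 16 mod 4=0
i=3  r:4+8->12  c:2·0+1->1
row: 8 vs 12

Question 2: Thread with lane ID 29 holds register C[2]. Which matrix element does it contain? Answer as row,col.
L=29->gid=29>>2=7, tid=29&3=1
[2]->row 7+8=15  col 1·2+0=2

15,2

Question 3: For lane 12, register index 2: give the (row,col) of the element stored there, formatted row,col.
lane 12⇒12/4=3, 12 mod 4=0
i=2  r:3+8⇒11  c:2·0+0⇒0

11,0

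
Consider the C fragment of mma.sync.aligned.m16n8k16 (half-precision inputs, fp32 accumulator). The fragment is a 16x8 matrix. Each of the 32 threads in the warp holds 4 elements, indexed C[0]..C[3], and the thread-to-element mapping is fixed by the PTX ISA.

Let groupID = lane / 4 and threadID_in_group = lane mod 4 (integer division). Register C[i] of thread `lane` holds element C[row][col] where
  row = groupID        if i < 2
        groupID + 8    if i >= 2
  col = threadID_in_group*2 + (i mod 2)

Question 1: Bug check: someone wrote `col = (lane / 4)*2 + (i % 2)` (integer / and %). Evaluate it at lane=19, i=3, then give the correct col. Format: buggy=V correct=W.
buggy=9 correct=7

`(lane / 4)*2 + (i % 2)`[19,3]=>9
lane 19: grp=4 (19/4), tig=3 (19%4)
i=3: r=4+8=12, c=3*2+1=7
col: 9 vs 7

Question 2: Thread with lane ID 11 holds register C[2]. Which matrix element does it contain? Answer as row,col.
10,6

11: g=2,t=3
[2] (2+8,3*2+0) = (10,6)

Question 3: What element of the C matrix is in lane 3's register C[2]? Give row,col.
lane 3->3/4=0, 3 mod 4=3
i=2  r:0+8->8  c:2·3+0->6

8,6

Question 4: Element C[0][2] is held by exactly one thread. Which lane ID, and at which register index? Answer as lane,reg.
1,0

r=0->g=0,rb=0  c=2->t=1,b0=0
L=0*4+1=1  i=0*2+0=0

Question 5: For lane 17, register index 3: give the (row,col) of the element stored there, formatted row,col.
lane 17: G=4 (17/4), T=1 (17%4)
i=3: r=4+8=12, c=1*2+1=3

12,3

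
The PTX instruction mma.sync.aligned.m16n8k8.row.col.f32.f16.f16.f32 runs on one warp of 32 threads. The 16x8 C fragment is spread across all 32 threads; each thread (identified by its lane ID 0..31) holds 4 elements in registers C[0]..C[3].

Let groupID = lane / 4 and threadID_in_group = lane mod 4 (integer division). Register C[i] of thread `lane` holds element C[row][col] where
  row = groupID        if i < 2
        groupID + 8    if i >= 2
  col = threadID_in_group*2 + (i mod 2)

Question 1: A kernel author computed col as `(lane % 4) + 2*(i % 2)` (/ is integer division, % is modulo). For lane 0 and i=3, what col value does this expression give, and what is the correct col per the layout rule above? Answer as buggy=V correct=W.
`(lane % 4) + 2*(i % 2)`[0,3]→2
L=0→G=0>>2=0, T=0&3=0
[3]→row 0+8=8  col 0·2+1=1
col: 2 vs 1

buggy=2 correct=1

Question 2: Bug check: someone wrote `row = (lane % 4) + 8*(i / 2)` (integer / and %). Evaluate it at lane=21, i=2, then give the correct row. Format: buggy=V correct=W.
buggy=9 correct=13

`(lane % 4) + 8*(i / 2)`[21,2]→9
lane 21: G=5 (21/4), T=1 (21%4)
i=2: r=5+8=13, c=1*2+0=2
row: 9 vs 13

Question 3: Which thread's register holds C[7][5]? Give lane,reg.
r: 7->gid=7,r8=0  c: 5->tid=2,i&1=1
L=7*4+2=30  i=0*2+1=1

30,1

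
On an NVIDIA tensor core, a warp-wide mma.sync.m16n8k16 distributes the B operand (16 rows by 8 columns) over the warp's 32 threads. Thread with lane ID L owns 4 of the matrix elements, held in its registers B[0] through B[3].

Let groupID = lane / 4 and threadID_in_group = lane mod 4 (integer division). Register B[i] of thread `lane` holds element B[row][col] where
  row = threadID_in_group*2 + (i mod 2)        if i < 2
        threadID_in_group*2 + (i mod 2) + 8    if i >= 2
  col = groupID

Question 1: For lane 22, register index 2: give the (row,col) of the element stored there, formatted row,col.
12,5

lane 22->22/4=5, 22 mod 4=2
i=2  r:2·2+0+8->12  c:5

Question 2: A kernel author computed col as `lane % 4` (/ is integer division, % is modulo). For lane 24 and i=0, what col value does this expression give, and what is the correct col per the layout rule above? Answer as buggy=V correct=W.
`lane % 4`[24,0]→0
lane 24→24/4=6, 24 mod 4=0
i=0  r:2·0+0+0→0  c:6
col: 0 vs 6

buggy=0 correct=6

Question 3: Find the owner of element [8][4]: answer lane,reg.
c:4=>grp=4  r:8=>rB=1,tig=0,lo=0
L=4*4+0=16  i=1*2+0=2

16,2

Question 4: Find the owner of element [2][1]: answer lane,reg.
5,0

c: 1->gid=1  r: 2->r8=0,tid=1,i&1=0
L=1*4+1=5  i=0*2+0=0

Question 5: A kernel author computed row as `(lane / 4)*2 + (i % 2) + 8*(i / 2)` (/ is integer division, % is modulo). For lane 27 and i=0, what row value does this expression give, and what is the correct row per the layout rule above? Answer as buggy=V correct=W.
buggy=12 correct=6

`(lane / 4)*2 + (i % 2) + 8*(i / 2)`[27,0]→12
lane 27: G=6 (27/4), T=3 (27%4)
i=0: r=3*2+0+0=6, c=G=6
row: 12 vs 6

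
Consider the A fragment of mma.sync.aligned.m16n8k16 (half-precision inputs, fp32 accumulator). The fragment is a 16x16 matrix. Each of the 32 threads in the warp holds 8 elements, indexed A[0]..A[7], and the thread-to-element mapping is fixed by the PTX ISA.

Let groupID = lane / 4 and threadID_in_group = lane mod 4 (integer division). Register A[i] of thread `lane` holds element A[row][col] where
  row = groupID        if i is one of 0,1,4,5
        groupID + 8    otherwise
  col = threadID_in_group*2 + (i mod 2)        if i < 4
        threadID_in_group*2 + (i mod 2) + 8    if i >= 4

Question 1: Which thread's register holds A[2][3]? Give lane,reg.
r=2⇒gr=2,Rb=0  c=3⇒Cb=0,th=1,odd=1
L=2*4+1=9  i=0*4+0*2+1=1

9,1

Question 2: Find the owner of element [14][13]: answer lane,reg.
r=14⇒gr=6,Rb=1  c=13⇒Cb=1,th=2,odd=1
L=6*4+2=26  i=1*4+1*2+1=7

26,7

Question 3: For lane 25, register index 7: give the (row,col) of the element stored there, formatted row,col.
lane 25: gid=6 (25/4), tid=1 (25%4)
i=7: r=6+8=14, c=1*2+1+8=11

14,11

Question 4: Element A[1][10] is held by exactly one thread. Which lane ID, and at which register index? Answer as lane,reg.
r:1=>grp=1,rB=0  c:10=>cB=1,tig=1,lo=0
L=1*4+1=5  i=1*4+0*2+0=4

5,4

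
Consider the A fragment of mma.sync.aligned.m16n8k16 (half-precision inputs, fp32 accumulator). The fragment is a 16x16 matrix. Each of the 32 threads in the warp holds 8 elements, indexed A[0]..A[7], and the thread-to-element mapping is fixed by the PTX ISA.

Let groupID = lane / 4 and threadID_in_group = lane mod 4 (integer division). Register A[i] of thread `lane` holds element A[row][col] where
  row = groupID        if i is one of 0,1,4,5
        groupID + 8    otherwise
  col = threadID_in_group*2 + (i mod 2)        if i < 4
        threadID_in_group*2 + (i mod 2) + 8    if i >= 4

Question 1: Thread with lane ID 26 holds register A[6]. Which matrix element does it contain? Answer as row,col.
14,12

lane 26: gr=6 (26/4), th=2 (26%4)
i=6: r=6+8=14, c=2*2+0+8=12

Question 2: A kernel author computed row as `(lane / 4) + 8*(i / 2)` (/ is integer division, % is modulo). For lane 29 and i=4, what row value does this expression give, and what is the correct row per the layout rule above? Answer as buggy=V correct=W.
buggy=23 correct=7

`(lane / 4) + 8*(i / 2)`[29,4]=>23
L=29=>grp=29>>2=7, tig=29&3=1
[4]=>row 7+0=7  col 1·2+0+8=10
row: 23 vs 7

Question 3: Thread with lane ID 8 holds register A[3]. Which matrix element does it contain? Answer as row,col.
lane 8: G=2 (8/4), T=0 (8%4)
i=3: r=2+8=10, c=0*2+1+0=1

10,1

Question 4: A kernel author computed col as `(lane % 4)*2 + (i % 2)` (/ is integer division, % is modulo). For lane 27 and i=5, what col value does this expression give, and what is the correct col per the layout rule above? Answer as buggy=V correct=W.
buggy=7 correct=15

`(lane % 4)*2 + (i % 2)`[27,5]->7
lane 27: g=6 (27/4), t=3 (27%4)
i=5: r=6+0=6, c=3*2+1+8=15
col: 7 vs 15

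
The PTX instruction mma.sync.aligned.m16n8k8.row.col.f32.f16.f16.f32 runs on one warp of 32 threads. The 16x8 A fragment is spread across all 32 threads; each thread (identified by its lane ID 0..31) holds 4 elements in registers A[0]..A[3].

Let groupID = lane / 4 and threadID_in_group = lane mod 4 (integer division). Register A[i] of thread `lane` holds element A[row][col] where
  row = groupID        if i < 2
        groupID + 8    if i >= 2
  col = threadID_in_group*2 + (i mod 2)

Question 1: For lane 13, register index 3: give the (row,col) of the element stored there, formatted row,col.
11,3

lane 13: gid=3 (13/4), tid=1 (13%4)
i=3: r=3+8=11, c=1*2+1=3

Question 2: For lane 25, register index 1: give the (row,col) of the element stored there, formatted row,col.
L=25->g=25>>2=6, t=25&3=1
[1]->row 6+0=6  col 1·2+1=3

6,3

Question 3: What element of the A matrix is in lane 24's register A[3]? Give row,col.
14,1

24: gid=6,tid=0
[3] (6+8,0*2+1) = (14,1)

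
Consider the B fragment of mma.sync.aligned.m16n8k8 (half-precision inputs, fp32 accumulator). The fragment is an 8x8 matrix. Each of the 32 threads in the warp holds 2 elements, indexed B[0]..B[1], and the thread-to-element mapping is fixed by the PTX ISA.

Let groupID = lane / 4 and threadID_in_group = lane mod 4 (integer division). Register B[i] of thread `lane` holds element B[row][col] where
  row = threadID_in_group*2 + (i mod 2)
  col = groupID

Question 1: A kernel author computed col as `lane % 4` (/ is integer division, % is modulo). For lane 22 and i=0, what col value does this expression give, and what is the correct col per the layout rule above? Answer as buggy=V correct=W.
`lane % 4`[22,0]->2
lane 22: gid=5 (22/4), tid=2 (22%4)
i=0: r=2*2+0=4, c=gid=5
col: 2 vs 5

buggy=2 correct=5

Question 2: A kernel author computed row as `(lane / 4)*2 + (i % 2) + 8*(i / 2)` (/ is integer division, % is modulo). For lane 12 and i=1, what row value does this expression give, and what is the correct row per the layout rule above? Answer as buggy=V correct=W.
`(lane / 4)*2 + (i % 2) + 8*(i / 2)`[12,1]=>7
lane 12: grp=3 (12/4), tig=0 (12%4)
i=1: r=0*2+1=1, c=grp=3
row: 7 vs 1

buggy=7 correct=1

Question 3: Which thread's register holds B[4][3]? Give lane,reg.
14,0

c=3->g=3  r=4->t=2,b0=0
L=3*4+2=14  i=0=0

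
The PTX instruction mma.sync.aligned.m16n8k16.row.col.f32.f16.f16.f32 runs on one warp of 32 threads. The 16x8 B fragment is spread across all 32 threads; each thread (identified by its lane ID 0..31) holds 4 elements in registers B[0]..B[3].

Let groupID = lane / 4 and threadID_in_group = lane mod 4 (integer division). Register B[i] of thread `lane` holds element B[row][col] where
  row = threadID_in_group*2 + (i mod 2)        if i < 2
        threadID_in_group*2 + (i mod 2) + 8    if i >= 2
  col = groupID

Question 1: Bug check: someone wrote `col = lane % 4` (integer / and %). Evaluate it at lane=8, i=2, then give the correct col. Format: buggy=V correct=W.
buggy=0 correct=2

`lane % 4`[8,2]->0
lane 8: g=2 (8/4), t=0 (8%4)
i=2: r=0*2+0+8=8, c=g=2
col: 0 vs 2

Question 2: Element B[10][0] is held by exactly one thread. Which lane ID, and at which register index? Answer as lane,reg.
1,2

c=0⇒gr=0  r=10⇒Rb=1,th=1,odd=0
L=0*4+1=1  i=1*2+0=2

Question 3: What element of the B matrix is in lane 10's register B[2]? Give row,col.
L=10⇒gr=10>>2=2, th=10&3=2
[2]⇒row 2·2+0+8=12  col gr=2

12,2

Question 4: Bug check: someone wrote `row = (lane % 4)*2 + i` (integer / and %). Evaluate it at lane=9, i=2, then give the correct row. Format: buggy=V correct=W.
`(lane % 4)*2 + i`[9,2]->4
9: gid=2,tid=1
[2] (1*2+0+8,2) = (10,2)
row: 4 vs 10

buggy=4 correct=10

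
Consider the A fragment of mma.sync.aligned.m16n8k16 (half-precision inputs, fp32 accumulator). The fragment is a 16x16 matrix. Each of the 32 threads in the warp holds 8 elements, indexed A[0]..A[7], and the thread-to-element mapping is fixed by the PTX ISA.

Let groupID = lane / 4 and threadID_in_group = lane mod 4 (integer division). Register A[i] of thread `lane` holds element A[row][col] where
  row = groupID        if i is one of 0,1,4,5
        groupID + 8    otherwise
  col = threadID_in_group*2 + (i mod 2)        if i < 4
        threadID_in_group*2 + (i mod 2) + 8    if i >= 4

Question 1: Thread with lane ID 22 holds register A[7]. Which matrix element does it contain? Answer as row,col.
lane 22: g=5 (22/4), t=2 (22%4)
i=7: r=5+8=13, c=2*2+1+8=13

13,13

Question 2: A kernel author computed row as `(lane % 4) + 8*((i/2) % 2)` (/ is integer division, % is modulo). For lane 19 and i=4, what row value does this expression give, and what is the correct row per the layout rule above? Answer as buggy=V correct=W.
`(lane % 4) + 8*((i/2) % 2)`[19,4]->3
19: g=4,t=3
[4] (4+0,3*2+0+8) = (4,14)
row: 3 vs 4

buggy=3 correct=4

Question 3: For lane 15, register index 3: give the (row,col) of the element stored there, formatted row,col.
L=15⇒gr=15>>2=3, th=15&3=3
[3]⇒row 3+8=11  col 3·2+1+0=7

11,7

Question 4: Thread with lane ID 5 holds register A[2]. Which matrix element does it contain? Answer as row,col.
lane 5: g=1 (5/4), t=1 (5%4)
i=2: r=1+8=9, c=1*2+0+0=2

9,2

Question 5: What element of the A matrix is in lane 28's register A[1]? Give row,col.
lane 28->28/4=7, 28 mod 4=0
i=1  r:7+0->7  c:2·0+1+0->1

7,1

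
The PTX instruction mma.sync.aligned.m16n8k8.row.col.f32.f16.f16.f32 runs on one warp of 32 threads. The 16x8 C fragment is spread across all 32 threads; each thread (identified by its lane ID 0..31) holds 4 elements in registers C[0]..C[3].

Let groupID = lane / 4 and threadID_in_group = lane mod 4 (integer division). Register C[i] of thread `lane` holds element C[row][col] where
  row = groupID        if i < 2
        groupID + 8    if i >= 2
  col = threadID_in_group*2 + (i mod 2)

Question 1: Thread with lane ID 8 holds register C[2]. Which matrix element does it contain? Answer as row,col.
10,0

L=8->gid=8>>2=2, tid=8&3=0
[2]->row 2+8=10  col 0·2+0=0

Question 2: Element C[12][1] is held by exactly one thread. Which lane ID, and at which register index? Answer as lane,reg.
r=12→G=4,rhi=1  c=1→T=0,p=1
L=4*4+0=16  i=1*2+1=3

16,3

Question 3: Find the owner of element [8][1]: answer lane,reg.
r:8=>grp=0,rB=1  c:1=>tig=0,lo=1
L=0*4+0=0  i=1*2+1=3

0,3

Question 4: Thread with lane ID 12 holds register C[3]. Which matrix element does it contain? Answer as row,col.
lane 12->12/4=3, 12 mod 4=0
i=3  r:3+8->11  c:2·0+1->1

11,1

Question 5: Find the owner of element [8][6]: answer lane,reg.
r:8=>grp=0,rB=1  c:6=>tig=3,lo=0
L=0*4+3=3  i=1*2+0=2

3,2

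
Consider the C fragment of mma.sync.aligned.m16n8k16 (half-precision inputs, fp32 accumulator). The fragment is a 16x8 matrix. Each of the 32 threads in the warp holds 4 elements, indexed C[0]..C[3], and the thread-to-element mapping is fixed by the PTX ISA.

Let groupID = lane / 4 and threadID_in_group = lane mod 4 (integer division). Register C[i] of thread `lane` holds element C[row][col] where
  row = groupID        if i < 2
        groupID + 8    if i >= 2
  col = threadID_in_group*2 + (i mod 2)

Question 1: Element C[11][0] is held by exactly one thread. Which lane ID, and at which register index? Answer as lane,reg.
r=11->g=3,rb=1  c=0->t=0,b0=0
L=3*4+0=12  i=1*2+0=2

12,2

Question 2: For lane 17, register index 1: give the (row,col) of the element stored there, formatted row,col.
4,3

L=17⇒gr=17>>2=4, th=17&3=1
[1]⇒row 4+0=4  col 1·2+1=3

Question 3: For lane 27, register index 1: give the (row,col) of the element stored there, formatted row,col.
6,7

L=27→G=27>>2=6, T=27&3=3
[1]→row 6+0=6  col 3·2+1=7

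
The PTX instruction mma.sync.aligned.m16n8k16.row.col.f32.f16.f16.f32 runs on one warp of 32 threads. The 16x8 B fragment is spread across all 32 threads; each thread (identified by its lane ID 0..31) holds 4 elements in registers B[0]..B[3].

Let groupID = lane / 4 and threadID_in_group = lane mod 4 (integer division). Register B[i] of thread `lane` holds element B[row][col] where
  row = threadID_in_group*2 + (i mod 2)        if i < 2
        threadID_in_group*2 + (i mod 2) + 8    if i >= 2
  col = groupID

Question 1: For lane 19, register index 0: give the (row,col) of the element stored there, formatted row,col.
lane 19→19/4=4, 19 mod 4=3
i=0  r:2·3+0+0→6  c:4

6,4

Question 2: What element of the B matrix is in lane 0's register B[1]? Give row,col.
1,0

L=0=>grp=0>>2=0, tig=0&3=0
[1]=>row 0·2+1+0=1  col grp=0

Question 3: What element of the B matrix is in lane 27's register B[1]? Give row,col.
7,6

L=27->g=27>>2=6, t=27&3=3
[1]->row 3·2+1+0=7  col g=6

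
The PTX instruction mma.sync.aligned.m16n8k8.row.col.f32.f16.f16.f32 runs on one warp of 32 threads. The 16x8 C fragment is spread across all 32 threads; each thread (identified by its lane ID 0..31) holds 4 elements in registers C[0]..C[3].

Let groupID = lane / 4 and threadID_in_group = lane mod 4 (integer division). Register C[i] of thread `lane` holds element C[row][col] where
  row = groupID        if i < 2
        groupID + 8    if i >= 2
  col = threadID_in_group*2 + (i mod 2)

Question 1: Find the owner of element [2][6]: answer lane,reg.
r=2→G=2,rhi=0  c=6→T=3,p=0
L=2*4+3=11  i=0*2+0=0

11,0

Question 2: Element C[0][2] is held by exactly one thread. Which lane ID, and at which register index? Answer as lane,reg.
1,0

r=0->g=0,rb=0  c=2->t=1,b0=0
L=0*4+1=1  i=0*2+0=0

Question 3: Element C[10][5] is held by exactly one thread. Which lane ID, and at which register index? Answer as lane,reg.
10,3

r=10->g=2,rb=1  c=5->t=2,b0=1
L=2*4+2=10  i=1*2+1=3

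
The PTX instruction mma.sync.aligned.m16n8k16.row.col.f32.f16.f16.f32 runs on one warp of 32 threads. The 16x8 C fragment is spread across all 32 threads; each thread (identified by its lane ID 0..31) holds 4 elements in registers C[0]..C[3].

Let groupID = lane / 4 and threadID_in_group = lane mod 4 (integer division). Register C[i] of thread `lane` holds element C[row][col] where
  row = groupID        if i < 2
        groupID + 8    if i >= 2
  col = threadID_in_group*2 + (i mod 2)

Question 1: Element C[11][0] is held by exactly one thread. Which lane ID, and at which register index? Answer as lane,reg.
r=11⇒gr=3,Rb=1  c=0⇒th=0,odd=0
L=3*4+0=12  i=1*2+0=2

12,2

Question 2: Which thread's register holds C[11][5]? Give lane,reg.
14,3

r=11→G=3,rhi=1  c=5→T=2,p=1
L=3*4+2=14  i=1*2+1=3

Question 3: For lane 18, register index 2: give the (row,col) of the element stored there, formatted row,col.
12,4

lane 18: gr=4 (18/4), th=2 (18%4)
i=2: r=4+8=12, c=2*2+0=4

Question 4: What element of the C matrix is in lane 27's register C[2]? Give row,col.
lane 27→27/4=6, 27 mod 4=3
i=2  r:6+8→14  c:2·3+0→6

14,6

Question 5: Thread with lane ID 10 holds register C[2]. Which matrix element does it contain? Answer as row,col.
10,4

lane 10: gr=2 (10/4), th=2 (10%4)
i=2: r=2+8=10, c=2*2+0=4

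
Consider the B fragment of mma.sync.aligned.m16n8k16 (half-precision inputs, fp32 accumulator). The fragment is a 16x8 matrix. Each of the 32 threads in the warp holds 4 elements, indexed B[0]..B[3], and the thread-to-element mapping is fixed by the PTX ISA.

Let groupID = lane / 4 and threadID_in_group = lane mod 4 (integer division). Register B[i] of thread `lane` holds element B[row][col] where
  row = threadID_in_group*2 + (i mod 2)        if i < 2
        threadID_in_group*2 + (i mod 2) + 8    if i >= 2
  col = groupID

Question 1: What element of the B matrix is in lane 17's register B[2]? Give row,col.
10,4

lane 17->17/4=4, 17 mod 4=1
i=2  r:2·1+0+8->10  c:4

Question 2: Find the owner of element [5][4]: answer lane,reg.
18,1

c: 4->gid=4  r: 5->r8=0,tid=2,i&1=1
L=4*4+2=18  i=0*2+1=1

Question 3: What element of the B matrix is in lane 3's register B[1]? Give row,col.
7,0

lane 3: grp=0 (3/4), tig=3 (3%4)
i=1: r=3*2+1+0=7, c=grp=0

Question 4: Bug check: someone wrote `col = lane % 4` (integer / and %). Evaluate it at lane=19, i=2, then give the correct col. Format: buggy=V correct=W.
buggy=3 correct=4

`lane % 4`[19,2]⇒3
lane 19: gr=4 (19/4), th=3 (19%4)
i=2: r=3*2+0+8=14, c=gr=4
col: 3 vs 4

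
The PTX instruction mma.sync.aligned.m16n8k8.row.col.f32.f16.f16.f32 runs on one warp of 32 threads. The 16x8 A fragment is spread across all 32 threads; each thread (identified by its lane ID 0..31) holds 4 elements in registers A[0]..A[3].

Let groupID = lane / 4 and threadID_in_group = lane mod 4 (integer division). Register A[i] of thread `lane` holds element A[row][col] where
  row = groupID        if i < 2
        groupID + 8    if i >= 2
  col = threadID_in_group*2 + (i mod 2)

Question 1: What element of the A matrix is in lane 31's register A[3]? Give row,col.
15,7

lane 31=>31/4=7, 31 mod 4=3
i=3  r:7+8=>15  c:2·3+1=>7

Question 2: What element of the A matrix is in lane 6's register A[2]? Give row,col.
9,4

lane 6: gid=1 (6/4), tid=2 (6%4)
i=2: r=1+8=9, c=2*2+0=4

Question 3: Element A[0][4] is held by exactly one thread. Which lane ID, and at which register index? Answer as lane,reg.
2,0

r:0=>grp=0,rB=0  c:4=>tig=2,lo=0
L=0*4+2=2  i=0*2+0=0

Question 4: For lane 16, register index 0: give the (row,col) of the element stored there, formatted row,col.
4,0

lane 16→16/4=4, 16 mod 4=0
i=0  r:4+0→4  c:2·0+0→0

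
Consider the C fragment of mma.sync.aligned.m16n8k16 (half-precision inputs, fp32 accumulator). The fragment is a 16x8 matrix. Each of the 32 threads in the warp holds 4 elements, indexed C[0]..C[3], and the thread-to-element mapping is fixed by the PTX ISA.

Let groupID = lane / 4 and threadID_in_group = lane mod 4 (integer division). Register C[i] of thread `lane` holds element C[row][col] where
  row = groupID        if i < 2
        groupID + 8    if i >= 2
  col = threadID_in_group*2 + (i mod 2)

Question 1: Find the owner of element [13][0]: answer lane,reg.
r=13->g=5,rb=1  c=0->t=0,b0=0
L=5*4+0=20  i=1*2+0=2

20,2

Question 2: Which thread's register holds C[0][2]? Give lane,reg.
1,0

r:0=>grp=0,rB=0  c:2=>tig=1,lo=0
L=0*4+1=1  i=0*2+0=0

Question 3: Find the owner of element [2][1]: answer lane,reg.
r=2→G=2,rhi=0  c=1→T=0,p=1
L=2*4+0=8  i=0*2+1=1

8,1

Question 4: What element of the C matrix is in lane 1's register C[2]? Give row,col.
1: grp=0,tig=1
[2] (0+8,1*2+0) = (8,2)

8,2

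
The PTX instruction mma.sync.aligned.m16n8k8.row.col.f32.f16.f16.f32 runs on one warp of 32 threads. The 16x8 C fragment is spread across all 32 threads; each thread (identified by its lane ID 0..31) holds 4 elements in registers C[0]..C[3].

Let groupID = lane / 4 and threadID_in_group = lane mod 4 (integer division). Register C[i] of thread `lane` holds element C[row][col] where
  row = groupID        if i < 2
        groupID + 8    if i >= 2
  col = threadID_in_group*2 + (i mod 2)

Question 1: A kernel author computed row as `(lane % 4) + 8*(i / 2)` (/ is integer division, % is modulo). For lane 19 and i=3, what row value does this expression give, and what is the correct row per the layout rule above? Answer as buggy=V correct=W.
`(lane % 4) + 8*(i / 2)`[19,3]⇒11
lane 19⇒19/4=4, 19 mod 4=3
i=3  r:4+8⇒12  c:2·3+1⇒7
row: 11 vs 12

buggy=11 correct=12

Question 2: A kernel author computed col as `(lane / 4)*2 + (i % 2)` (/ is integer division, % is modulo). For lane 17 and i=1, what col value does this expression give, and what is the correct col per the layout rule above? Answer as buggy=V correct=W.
buggy=9 correct=3

`(lane / 4)*2 + (i % 2)`[17,1]→9
17: G=4,T=1
[1] (4+0,1*2+1) = (4,3)
col: 9 vs 3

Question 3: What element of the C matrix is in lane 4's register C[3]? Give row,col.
lane 4: grp=1 (4/4), tig=0 (4%4)
i=3: r=1+8=9, c=0*2+1=1

9,1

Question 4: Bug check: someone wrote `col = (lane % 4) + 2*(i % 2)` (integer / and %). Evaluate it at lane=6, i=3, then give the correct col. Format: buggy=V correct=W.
`(lane % 4) + 2*(i % 2)`[6,3]→4
lane 6→6/4=1, 6 mod 4=2
i=3  r:1+8→9  c:2·2+1→5
col: 4 vs 5

buggy=4 correct=5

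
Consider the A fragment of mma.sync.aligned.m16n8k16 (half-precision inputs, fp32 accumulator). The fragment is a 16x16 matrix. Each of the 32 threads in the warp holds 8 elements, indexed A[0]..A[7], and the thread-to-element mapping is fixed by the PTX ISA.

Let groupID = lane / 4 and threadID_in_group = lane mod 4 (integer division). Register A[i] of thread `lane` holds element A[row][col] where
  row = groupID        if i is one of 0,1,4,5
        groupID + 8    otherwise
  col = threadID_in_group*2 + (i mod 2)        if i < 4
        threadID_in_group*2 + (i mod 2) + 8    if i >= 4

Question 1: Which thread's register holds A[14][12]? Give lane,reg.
r=14⇒gr=6,Rb=1  c=12⇒Cb=1,th=2,odd=0
L=6*4+2=26  i=1*4+1*2+0=6

26,6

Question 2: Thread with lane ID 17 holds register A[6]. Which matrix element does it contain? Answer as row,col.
L=17⇒gr=17>>2=4, th=17&3=1
[6]⇒row 4+8=12  col 1·2+0+8=10

12,10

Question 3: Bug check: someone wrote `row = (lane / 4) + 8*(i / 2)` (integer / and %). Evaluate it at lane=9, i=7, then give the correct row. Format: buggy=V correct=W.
`(lane / 4) + 8*(i / 2)`[9,7]=>26
9: grp=2,tig=1
[7] (2+8,1*2+1+8) = (10,11)
row: 26 vs 10

buggy=26 correct=10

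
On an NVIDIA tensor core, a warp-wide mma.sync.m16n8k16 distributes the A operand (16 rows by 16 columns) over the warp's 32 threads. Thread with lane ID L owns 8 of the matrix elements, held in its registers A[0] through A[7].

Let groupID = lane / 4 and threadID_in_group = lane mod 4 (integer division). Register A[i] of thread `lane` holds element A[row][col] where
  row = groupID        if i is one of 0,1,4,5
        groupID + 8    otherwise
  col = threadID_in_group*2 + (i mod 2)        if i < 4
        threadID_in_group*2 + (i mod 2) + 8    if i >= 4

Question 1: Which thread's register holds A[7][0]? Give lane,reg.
28,0

r=7⇒gr=7,Rb=0  c=0⇒Cb=0,th=0,odd=0
L=7*4+0=28  i=0*4+0*2+0=0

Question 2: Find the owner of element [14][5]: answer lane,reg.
26,3

r: 14->gid=6,r8=1  c: 5->c8=0,tid=2,i&1=1
L=6*4+2=26  i=0*4+1*2+1=3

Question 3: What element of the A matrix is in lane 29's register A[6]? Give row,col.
lane 29: grp=7 (29/4), tig=1 (29%4)
i=6: r=7+8=15, c=1*2+0+8=10

15,10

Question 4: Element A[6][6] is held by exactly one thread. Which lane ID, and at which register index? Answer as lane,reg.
27,0

r=6⇒gr=6,Rb=0  c=6⇒Cb=0,th=3,odd=0
L=6*4+3=27  i=0*4+0*2+0=0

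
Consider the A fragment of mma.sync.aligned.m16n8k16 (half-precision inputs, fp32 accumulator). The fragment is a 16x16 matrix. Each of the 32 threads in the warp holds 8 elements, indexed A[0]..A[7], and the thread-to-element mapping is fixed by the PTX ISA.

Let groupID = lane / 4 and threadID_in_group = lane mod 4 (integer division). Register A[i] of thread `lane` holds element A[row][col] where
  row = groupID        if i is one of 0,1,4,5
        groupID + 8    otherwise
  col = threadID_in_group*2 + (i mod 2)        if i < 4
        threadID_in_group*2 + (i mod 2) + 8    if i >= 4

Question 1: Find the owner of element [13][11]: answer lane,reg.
r=13->g=5,rb=1  c=11->cb=1,t=1,b0=1
L=5*4+1=21  i=1*4+1*2+1=7

21,7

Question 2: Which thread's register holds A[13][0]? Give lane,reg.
r=13⇒gr=5,Rb=1  c=0⇒Cb=0,th=0,odd=0
L=5*4+0=20  i=0*4+1*2+0=2

20,2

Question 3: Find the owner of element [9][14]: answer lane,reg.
7,6

r=9→G=1,rhi=1  c=14→chi=1,T=3,p=0
L=1*4+3=7  i=1*4+1*2+0=6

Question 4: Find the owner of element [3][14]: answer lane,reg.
r=3->g=3,rb=0  c=14->cb=1,t=3,b0=0
L=3*4+3=15  i=1*4+0*2+0=4

15,4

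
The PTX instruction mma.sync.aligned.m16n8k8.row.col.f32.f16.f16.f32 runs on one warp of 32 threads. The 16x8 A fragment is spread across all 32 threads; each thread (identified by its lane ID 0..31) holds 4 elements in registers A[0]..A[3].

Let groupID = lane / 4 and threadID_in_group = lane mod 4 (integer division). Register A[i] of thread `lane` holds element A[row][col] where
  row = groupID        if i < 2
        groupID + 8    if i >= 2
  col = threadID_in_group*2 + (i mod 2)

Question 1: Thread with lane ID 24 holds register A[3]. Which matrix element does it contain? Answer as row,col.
14,1

L=24=>grp=24>>2=6, tig=24&3=0
[3]=>row 6+8=14  col 0·2+1=1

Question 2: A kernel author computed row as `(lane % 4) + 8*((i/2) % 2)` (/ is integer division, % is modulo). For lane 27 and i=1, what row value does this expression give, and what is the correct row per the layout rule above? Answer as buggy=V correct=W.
buggy=3 correct=6

`(lane % 4) + 8*((i/2) % 2)`[27,1]=>3
lane 27=>27/4=6, 27 mod 4=3
i=1  r:6+0=>6  c:2·3+1=>7
row: 3 vs 6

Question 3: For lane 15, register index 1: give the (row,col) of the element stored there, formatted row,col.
15: g=3,t=3
[1] (3+0,3*2+1) = (3,7)

3,7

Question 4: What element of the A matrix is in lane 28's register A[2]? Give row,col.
lane 28: grp=7 (28/4), tig=0 (28%4)
i=2: r=7+8=15, c=0*2+0=0

15,0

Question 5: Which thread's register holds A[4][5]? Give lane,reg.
18,1

r=4→G=4,rhi=0  c=5→T=2,p=1
L=4*4+2=18  i=0*2+1=1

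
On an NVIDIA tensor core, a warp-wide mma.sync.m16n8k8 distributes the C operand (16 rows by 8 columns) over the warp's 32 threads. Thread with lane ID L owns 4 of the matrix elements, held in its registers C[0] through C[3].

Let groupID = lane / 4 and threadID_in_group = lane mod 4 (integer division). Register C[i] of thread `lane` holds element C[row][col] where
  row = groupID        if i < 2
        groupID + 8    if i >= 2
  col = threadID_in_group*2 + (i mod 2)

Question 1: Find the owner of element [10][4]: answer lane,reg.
10,2

r=10→G=2,rhi=1  c=4→T=2,p=0
L=2*4+2=10  i=1*2+0=2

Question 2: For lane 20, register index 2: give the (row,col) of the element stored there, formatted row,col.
13,0

lane 20->20/4=5, 20 mod 4=0
i=2  r:5+8->13  c:2·0+0->0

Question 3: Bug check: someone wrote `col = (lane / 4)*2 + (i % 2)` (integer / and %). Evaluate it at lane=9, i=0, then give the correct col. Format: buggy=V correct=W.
`(lane / 4)*2 + (i % 2)`[9,0]⇒4
L=9⇒gr=9>>2=2, th=9&3=1
[0]⇒row 2+0=2  col 1·2+0=2
col: 4 vs 2

buggy=4 correct=2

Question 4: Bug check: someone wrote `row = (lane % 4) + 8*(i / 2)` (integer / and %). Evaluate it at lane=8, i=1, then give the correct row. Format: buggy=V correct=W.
buggy=0 correct=2

`(lane % 4) + 8*(i / 2)`[8,1]->0
lane 8->8/4=2, 8 mod 4=0
i=1  r:2+0->2  c:2·0+1->1
row: 0 vs 2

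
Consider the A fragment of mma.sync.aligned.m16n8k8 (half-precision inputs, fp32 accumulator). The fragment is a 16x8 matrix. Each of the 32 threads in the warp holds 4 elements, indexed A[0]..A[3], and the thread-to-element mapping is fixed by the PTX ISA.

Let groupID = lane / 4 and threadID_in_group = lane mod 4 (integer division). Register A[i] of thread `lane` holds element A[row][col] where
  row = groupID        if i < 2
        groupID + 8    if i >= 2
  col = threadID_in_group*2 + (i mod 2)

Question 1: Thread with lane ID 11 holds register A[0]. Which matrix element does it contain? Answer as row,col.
2,6

L=11⇒gr=11>>2=2, th=11&3=3
[0]⇒row 2+0=2  col 3·2+0=6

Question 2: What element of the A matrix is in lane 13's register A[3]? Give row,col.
11,3

lane 13⇒13/4=3, 13 mod 4=1
i=3  r:3+8⇒11  c:2·1+1⇒3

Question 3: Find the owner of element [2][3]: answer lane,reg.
r=2→G=2,rhi=0  c=3→T=1,p=1
L=2*4+1=9  i=0*2+1=1

9,1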